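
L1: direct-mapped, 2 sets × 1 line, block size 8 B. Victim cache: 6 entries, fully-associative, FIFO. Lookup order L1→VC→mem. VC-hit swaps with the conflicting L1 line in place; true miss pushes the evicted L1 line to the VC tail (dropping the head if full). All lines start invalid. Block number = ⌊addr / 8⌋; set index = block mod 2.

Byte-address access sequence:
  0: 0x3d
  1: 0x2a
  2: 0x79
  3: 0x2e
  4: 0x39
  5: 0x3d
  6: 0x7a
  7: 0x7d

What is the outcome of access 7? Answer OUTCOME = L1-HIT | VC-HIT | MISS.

#0 0x3d→b7/s1 MISS; vc=[]
#1 0x2a→b5/s1 MISS; vc=[7]
#2 0x79→b15/s1 MISS; vc=[7,5]
#3 0x2e→b5/s1 VC-HIT; vc=[7,15]
#4 0x39→b7/s1 VC-HIT; vc=[5,15]
#5 0x3d→b7/s1 L1-HIT; vc=[5,15]
#6 0x7a→b15/s1 VC-HIT; vc=[5,7]
#7 0x7d→b15/s1 L1-HIT; vc=[5,7]

OUTCOME = L1-HIT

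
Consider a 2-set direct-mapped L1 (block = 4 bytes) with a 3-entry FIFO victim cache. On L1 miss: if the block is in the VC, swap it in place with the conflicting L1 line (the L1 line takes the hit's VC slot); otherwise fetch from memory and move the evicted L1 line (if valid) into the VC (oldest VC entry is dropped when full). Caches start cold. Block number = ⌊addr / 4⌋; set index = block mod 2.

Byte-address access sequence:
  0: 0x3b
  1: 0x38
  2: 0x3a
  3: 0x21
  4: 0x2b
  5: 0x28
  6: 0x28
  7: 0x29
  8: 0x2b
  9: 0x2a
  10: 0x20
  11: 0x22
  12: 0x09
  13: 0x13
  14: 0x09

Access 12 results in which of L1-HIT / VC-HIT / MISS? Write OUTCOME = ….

OUTCOME = MISS

  [0] addr=0x3b blk=14 s=0: MISS | VC []
  [1] addr=0x38 blk=14 s=0: L1-HIT | VC []
  [2] addr=0x3a blk=14 s=0: L1-HIT | VC []
  [3] addr=0x21 blk=8 s=0: MISS | VC [14]
  [4] addr=0x2b blk=10 s=0: MISS | VC [14, 8]
  [5] addr=0x28 blk=10 s=0: L1-HIT | VC [14, 8]
  [6] addr=0x28 blk=10 s=0: L1-HIT | VC [14, 8]
  [7] addr=0x29 blk=10 s=0: L1-HIT | VC [14, 8]
  [8] addr=0x2b blk=10 s=0: L1-HIT | VC [14, 8]
  [9] addr=0x2a blk=10 s=0: L1-HIT | VC [14, 8]
  [10] addr=0x20 blk=8 s=0: VC-HIT | VC [14, 10]
  [11] addr=0x22 blk=8 s=0: L1-HIT | VC [14, 10]
  [12] addr=0x9 blk=2 s=0: MISS | VC [14, 10, 8]
  [13] addr=0x13 blk=4 s=0: MISS | VC [10, 8, 2]
  [14] addr=0x9 blk=2 s=0: VC-HIT | VC [10, 8, 4]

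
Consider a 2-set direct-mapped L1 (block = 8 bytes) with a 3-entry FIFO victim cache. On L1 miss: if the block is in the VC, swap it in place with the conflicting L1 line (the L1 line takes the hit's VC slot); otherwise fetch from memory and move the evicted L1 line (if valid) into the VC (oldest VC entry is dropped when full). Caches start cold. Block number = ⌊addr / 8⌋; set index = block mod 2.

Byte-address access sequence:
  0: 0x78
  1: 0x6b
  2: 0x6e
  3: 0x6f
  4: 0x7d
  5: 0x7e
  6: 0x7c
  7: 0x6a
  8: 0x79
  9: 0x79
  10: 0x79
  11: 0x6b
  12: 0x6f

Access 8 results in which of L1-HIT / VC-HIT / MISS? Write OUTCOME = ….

OUTCOME = VC-HIT

  [0] addr=0x78 blk=15 s=1: MISS | VC []
  [1] addr=0x6b blk=13 s=1: MISS | VC [15]
  [2] addr=0x6e blk=13 s=1: L1-HIT | VC [15]
  [3] addr=0x6f blk=13 s=1: L1-HIT | VC [15]
  [4] addr=0x7d blk=15 s=1: VC-HIT | VC [13]
  [5] addr=0x7e blk=15 s=1: L1-HIT | VC [13]
  [6] addr=0x7c blk=15 s=1: L1-HIT | VC [13]
  [7] addr=0x6a blk=13 s=1: VC-HIT | VC [15]
  [8] addr=0x79 blk=15 s=1: VC-HIT | VC [13]
  [9] addr=0x79 blk=15 s=1: L1-HIT | VC [13]
  [10] addr=0x79 blk=15 s=1: L1-HIT | VC [13]
  [11] addr=0x6b blk=13 s=1: VC-HIT | VC [15]
  [12] addr=0x6f blk=13 s=1: L1-HIT | VC [15]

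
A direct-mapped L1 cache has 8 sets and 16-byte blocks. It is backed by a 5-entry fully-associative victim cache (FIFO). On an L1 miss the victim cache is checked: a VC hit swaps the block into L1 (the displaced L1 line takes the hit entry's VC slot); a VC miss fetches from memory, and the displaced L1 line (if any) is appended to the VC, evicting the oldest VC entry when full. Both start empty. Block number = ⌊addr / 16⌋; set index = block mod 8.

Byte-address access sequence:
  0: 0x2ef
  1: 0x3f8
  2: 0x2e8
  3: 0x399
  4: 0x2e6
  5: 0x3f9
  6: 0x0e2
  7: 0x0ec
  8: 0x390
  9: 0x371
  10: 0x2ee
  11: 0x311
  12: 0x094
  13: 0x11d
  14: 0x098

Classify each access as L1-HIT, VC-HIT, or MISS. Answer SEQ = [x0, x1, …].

0: 0x2ef (blk 46, set 6) → MISS  vc=[]
1: 0x3f8 (blk 63, set 7) → MISS  vc=[]
2: 0x2e8 (blk 46, set 6) → L1-HIT  vc=[]
3: 0x399 (blk 57, set 1) → MISS  vc=[]
4: 0x2e6 (blk 46, set 6) → L1-HIT  vc=[]
5: 0x3f9 (blk 63, set 7) → L1-HIT  vc=[]
6: 0xe2 (blk 14, set 6) → MISS  vc=[46]
7: 0xec (blk 14, set 6) → L1-HIT  vc=[46]
8: 0x390 (blk 57, set 1) → L1-HIT  vc=[46]
9: 0x371 (blk 55, set 7) → MISS  vc=[46, 63]
10: 0x2ee (blk 46, set 6) → VC-HIT  vc=[14, 63]
11: 0x311 (blk 49, set 1) → MISS  vc=[14, 63, 57]
12: 0x94 (blk 9, set 1) → MISS  vc=[14, 63, 57, 49]
13: 0x11d (blk 17, set 1) → MISS  vc=[14, 63, 57, 49, 9]
14: 0x98 (blk 9, set 1) → VC-HIT  vc=[14, 63, 57, 49, 17]

SEQ = [MISS, MISS, L1-HIT, MISS, L1-HIT, L1-HIT, MISS, L1-HIT, L1-HIT, MISS, VC-HIT, MISS, MISS, MISS, VC-HIT]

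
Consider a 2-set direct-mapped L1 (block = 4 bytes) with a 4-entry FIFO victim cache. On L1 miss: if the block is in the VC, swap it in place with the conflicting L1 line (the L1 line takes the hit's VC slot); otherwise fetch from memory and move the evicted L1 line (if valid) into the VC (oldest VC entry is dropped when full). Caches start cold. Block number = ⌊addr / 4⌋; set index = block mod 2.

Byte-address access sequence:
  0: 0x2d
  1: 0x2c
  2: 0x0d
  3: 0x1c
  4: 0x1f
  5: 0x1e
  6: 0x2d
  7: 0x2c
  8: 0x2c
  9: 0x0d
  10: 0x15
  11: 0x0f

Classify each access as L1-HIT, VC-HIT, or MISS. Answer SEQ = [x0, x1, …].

0: 0x2d (blk 11, set 1) → MISS  vc=[]
1: 0x2c (blk 11, set 1) → L1-HIT  vc=[]
2: 0xd (blk 3, set 1) → MISS  vc=[11]
3: 0x1c (blk 7, set 1) → MISS  vc=[11, 3]
4: 0x1f (blk 7, set 1) → L1-HIT  vc=[11, 3]
5: 0x1e (blk 7, set 1) → L1-HIT  vc=[11, 3]
6: 0x2d (blk 11, set 1) → VC-HIT  vc=[7, 3]
7: 0x2c (blk 11, set 1) → L1-HIT  vc=[7, 3]
8: 0x2c (blk 11, set 1) → L1-HIT  vc=[7, 3]
9: 0xd (blk 3, set 1) → VC-HIT  vc=[7, 11]
10: 0x15 (blk 5, set 1) → MISS  vc=[7, 11, 3]
11: 0xf (blk 3, set 1) → VC-HIT  vc=[7, 11, 5]

SEQ = [MISS, L1-HIT, MISS, MISS, L1-HIT, L1-HIT, VC-HIT, L1-HIT, L1-HIT, VC-HIT, MISS, VC-HIT]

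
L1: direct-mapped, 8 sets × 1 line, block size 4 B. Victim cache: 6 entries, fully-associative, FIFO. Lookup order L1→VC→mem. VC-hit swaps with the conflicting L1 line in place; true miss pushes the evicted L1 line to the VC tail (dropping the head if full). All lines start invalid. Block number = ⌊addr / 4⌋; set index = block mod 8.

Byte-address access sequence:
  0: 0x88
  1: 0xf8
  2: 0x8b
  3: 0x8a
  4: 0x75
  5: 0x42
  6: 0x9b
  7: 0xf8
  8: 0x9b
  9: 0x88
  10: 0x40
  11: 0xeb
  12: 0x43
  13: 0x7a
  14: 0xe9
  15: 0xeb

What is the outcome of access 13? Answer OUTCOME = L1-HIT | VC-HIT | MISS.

OUTCOME = MISS

#0 0x88→b34/s2 MISS; vc=[]
#1 0xf8→b62/s6 MISS; vc=[]
#2 0x8b→b34/s2 L1-HIT; vc=[]
#3 0x8a→b34/s2 L1-HIT; vc=[]
#4 0x75→b29/s5 MISS; vc=[]
#5 0x42→b16/s0 MISS; vc=[]
#6 0x9b→b38/s6 MISS; vc=[62]
#7 0xf8→b62/s6 VC-HIT; vc=[38]
#8 0x9b→b38/s6 VC-HIT; vc=[62]
#9 0x88→b34/s2 L1-HIT; vc=[62]
#10 0x40→b16/s0 L1-HIT; vc=[62]
#11 0xeb→b58/s2 MISS; vc=[62,34]
#12 0x43→b16/s0 L1-HIT; vc=[62,34]
#13 0x7a→b30/s6 MISS; vc=[62,34,38]
#14 0xe9→b58/s2 L1-HIT; vc=[62,34,38]
#15 0xeb→b58/s2 L1-HIT; vc=[62,34,38]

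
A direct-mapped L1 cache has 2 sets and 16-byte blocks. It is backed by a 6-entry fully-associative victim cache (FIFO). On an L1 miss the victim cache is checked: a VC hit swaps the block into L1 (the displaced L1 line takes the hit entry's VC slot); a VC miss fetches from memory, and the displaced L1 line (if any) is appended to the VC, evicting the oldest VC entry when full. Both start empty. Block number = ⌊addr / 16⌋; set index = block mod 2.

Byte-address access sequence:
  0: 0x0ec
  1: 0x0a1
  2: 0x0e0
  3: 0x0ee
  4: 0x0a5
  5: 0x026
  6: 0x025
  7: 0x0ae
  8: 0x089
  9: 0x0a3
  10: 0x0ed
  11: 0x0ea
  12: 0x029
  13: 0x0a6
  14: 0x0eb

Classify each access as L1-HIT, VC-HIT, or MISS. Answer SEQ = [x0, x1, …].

#0 0xec→b14/s0 MISS; vc=[]
#1 0xa1→b10/s0 MISS; vc=[14]
#2 0xe0→b14/s0 VC-HIT; vc=[10]
#3 0xee→b14/s0 L1-HIT; vc=[10]
#4 0xa5→b10/s0 VC-HIT; vc=[14]
#5 0x26→b2/s0 MISS; vc=[14,10]
#6 0x25→b2/s0 L1-HIT; vc=[14,10]
#7 0xae→b10/s0 VC-HIT; vc=[14,2]
#8 0x89→b8/s0 MISS; vc=[14,2,10]
#9 0xa3→b10/s0 VC-HIT; vc=[14,2,8]
#10 0xed→b14/s0 VC-HIT; vc=[10,2,8]
#11 0xea→b14/s0 L1-HIT; vc=[10,2,8]
#12 0x29→b2/s0 VC-HIT; vc=[10,14,8]
#13 0xa6→b10/s0 VC-HIT; vc=[2,14,8]
#14 0xeb→b14/s0 VC-HIT; vc=[2,10,8]

SEQ = [MISS, MISS, VC-HIT, L1-HIT, VC-HIT, MISS, L1-HIT, VC-HIT, MISS, VC-HIT, VC-HIT, L1-HIT, VC-HIT, VC-HIT, VC-HIT]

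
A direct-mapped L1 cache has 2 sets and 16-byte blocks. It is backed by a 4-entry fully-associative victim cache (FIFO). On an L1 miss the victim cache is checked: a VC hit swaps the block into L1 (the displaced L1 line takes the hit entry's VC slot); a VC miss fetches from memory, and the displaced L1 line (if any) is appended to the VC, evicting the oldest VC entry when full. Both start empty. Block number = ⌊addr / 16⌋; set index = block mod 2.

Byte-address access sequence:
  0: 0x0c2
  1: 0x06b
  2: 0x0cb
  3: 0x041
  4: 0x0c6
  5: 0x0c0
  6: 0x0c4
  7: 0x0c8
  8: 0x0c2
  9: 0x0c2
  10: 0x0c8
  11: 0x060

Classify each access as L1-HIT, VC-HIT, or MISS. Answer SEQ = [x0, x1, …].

  [0] addr=0xc2 blk=12 s=0: MISS | VC []
  [1] addr=0x6b blk=6 s=0: MISS | VC [12]
  [2] addr=0xcb blk=12 s=0: VC-HIT | VC [6]
  [3] addr=0x41 blk=4 s=0: MISS | VC [6, 12]
  [4] addr=0xc6 blk=12 s=0: VC-HIT | VC [6, 4]
  [5] addr=0xc0 blk=12 s=0: L1-HIT | VC [6, 4]
  [6] addr=0xc4 blk=12 s=0: L1-HIT | VC [6, 4]
  [7] addr=0xc8 blk=12 s=0: L1-HIT | VC [6, 4]
  [8] addr=0xc2 blk=12 s=0: L1-HIT | VC [6, 4]
  [9] addr=0xc2 blk=12 s=0: L1-HIT | VC [6, 4]
  [10] addr=0xc8 blk=12 s=0: L1-HIT | VC [6, 4]
  [11] addr=0x60 blk=6 s=0: VC-HIT | VC [12, 4]

SEQ = [MISS, MISS, VC-HIT, MISS, VC-HIT, L1-HIT, L1-HIT, L1-HIT, L1-HIT, L1-HIT, L1-HIT, VC-HIT]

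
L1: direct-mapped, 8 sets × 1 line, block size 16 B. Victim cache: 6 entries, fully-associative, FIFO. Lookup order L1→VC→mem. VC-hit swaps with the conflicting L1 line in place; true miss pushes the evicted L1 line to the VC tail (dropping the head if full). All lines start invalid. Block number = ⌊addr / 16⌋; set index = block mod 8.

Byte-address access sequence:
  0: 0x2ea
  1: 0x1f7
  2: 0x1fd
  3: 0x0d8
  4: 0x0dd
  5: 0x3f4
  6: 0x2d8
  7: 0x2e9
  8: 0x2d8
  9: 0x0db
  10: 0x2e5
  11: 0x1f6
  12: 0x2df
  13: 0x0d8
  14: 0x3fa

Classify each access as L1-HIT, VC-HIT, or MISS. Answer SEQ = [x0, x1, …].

0: 0x2ea (blk 46, set 6) → MISS  vc=[]
1: 0x1f7 (blk 31, set 7) → MISS  vc=[]
2: 0x1fd (blk 31, set 7) → L1-HIT  vc=[]
3: 0xd8 (blk 13, set 5) → MISS  vc=[]
4: 0xdd (blk 13, set 5) → L1-HIT  vc=[]
5: 0x3f4 (blk 63, set 7) → MISS  vc=[31]
6: 0x2d8 (blk 45, set 5) → MISS  vc=[31, 13]
7: 0x2e9 (blk 46, set 6) → L1-HIT  vc=[31, 13]
8: 0x2d8 (blk 45, set 5) → L1-HIT  vc=[31, 13]
9: 0xdb (blk 13, set 5) → VC-HIT  vc=[31, 45]
10: 0x2e5 (blk 46, set 6) → L1-HIT  vc=[31, 45]
11: 0x1f6 (blk 31, set 7) → VC-HIT  vc=[63, 45]
12: 0x2df (blk 45, set 5) → VC-HIT  vc=[63, 13]
13: 0xd8 (blk 13, set 5) → VC-HIT  vc=[63, 45]
14: 0x3fa (blk 63, set 7) → VC-HIT  vc=[31, 45]

SEQ = [MISS, MISS, L1-HIT, MISS, L1-HIT, MISS, MISS, L1-HIT, L1-HIT, VC-HIT, L1-HIT, VC-HIT, VC-HIT, VC-HIT, VC-HIT]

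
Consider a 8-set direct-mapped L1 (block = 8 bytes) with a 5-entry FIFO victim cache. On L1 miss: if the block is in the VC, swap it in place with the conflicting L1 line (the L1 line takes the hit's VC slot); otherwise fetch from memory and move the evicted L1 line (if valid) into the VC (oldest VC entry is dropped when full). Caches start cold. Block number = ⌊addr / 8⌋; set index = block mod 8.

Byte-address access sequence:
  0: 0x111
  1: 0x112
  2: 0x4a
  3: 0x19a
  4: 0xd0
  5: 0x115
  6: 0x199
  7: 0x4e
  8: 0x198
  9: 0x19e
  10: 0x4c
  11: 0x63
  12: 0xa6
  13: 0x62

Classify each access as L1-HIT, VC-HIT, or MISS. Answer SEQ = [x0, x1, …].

  [0] addr=0x111 blk=34 s=2: MISS | VC []
  [1] addr=0x112 blk=34 s=2: L1-HIT | VC []
  [2] addr=0x4a blk=9 s=1: MISS | VC []
  [3] addr=0x19a blk=51 s=3: MISS | VC []
  [4] addr=0xd0 blk=26 s=2: MISS | VC [34]
  [5] addr=0x115 blk=34 s=2: VC-HIT | VC [26]
  [6] addr=0x199 blk=51 s=3: L1-HIT | VC [26]
  [7] addr=0x4e blk=9 s=1: L1-HIT | VC [26]
  [8] addr=0x198 blk=51 s=3: L1-HIT | VC [26]
  [9] addr=0x19e blk=51 s=3: L1-HIT | VC [26]
  [10] addr=0x4c blk=9 s=1: L1-HIT | VC [26]
  [11] addr=0x63 blk=12 s=4: MISS | VC [26]
  [12] addr=0xa6 blk=20 s=4: MISS | VC [26, 12]
  [13] addr=0x62 blk=12 s=4: VC-HIT | VC [26, 20]

SEQ = [MISS, L1-HIT, MISS, MISS, MISS, VC-HIT, L1-HIT, L1-HIT, L1-HIT, L1-HIT, L1-HIT, MISS, MISS, VC-HIT]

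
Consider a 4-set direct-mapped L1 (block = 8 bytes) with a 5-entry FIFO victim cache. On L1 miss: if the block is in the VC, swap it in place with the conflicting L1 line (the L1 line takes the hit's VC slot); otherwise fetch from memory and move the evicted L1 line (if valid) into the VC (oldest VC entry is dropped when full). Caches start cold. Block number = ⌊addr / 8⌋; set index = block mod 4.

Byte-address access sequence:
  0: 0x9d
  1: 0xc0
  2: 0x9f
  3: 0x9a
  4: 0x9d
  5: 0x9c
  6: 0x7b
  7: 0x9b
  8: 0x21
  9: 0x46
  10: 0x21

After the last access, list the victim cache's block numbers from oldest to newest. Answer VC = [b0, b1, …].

VC = [15, 24, 8]

0: 0x9d (blk 19, set 3) → MISS  vc=[]
1: 0xc0 (blk 24, set 0) → MISS  vc=[]
2: 0x9f (blk 19, set 3) → L1-HIT  vc=[]
3: 0x9a (blk 19, set 3) → L1-HIT  vc=[]
4: 0x9d (blk 19, set 3) → L1-HIT  vc=[]
5: 0x9c (blk 19, set 3) → L1-HIT  vc=[]
6: 0x7b (blk 15, set 3) → MISS  vc=[19]
7: 0x9b (blk 19, set 3) → VC-HIT  vc=[15]
8: 0x21 (blk 4, set 0) → MISS  vc=[15, 24]
9: 0x46 (blk 8, set 0) → MISS  vc=[15, 24, 4]
10: 0x21 (blk 4, set 0) → VC-HIT  vc=[15, 24, 8]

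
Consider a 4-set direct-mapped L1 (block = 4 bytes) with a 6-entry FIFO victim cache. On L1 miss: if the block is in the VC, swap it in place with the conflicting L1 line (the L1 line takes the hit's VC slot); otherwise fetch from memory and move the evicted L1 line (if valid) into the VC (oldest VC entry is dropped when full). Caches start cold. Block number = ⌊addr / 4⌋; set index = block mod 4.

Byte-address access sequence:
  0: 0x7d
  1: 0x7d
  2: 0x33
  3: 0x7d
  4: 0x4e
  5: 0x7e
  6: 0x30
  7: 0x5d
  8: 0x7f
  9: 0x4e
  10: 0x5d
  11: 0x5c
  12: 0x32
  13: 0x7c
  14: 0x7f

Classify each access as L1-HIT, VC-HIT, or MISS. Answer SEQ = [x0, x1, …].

0: 0x7d (blk 31, set 3) → MISS  vc=[]
1: 0x7d (blk 31, set 3) → L1-HIT  vc=[]
2: 0x33 (blk 12, set 0) → MISS  vc=[]
3: 0x7d (blk 31, set 3) → L1-HIT  vc=[]
4: 0x4e (blk 19, set 3) → MISS  vc=[31]
5: 0x7e (blk 31, set 3) → VC-HIT  vc=[19]
6: 0x30 (blk 12, set 0) → L1-HIT  vc=[19]
7: 0x5d (blk 23, set 3) → MISS  vc=[19, 31]
8: 0x7f (blk 31, set 3) → VC-HIT  vc=[19, 23]
9: 0x4e (blk 19, set 3) → VC-HIT  vc=[31, 23]
10: 0x5d (blk 23, set 3) → VC-HIT  vc=[31, 19]
11: 0x5c (blk 23, set 3) → L1-HIT  vc=[31, 19]
12: 0x32 (blk 12, set 0) → L1-HIT  vc=[31, 19]
13: 0x7c (blk 31, set 3) → VC-HIT  vc=[23, 19]
14: 0x7f (blk 31, set 3) → L1-HIT  vc=[23, 19]

SEQ = [MISS, L1-HIT, MISS, L1-HIT, MISS, VC-HIT, L1-HIT, MISS, VC-HIT, VC-HIT, VC-HIT, L1-HIT, L1-HIT, VC-HIT, L1-HIT]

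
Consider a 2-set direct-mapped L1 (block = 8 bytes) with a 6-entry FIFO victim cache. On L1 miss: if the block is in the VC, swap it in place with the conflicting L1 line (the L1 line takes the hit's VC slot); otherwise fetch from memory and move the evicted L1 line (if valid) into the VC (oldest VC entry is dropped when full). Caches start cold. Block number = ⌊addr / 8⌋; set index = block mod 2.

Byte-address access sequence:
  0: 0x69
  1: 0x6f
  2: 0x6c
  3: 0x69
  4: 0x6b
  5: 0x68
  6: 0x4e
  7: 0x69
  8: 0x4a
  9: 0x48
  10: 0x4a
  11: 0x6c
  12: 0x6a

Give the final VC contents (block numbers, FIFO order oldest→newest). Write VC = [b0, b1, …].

#0 0x69→b13/s1 MISS; vc=[]
#1 0x6f→b13/s1 L1-HIT; vc=[]
#2 0x6c→b13/s1 L1-HIT; vc=[]
#3 0x69→b13/s1 L1-HIT; vc=[]
#4 0x6b→b13/s1 L1-HIT; vc=[]
#5 0x68→b13/s1 L1-HIT; vc=[]
#6 0x4e→b9/s1 MISS; vc=[13]
#7 0x69→b13/s1 VC-HIT; vc=[9]
#8 0x4a→b9/s1 VC-HIT; vc=[13]
#9 0x48→b9/s1 L1-HIT; vc=[13]
#10 0x4a→b9/s1 L1-HIT; vc=[13]
#11 0x6c→b13/s1 VC-HIT; vc=[9]
#12 0x6a→b13/s1 L1-HIT; vc=[9]

VC = [9]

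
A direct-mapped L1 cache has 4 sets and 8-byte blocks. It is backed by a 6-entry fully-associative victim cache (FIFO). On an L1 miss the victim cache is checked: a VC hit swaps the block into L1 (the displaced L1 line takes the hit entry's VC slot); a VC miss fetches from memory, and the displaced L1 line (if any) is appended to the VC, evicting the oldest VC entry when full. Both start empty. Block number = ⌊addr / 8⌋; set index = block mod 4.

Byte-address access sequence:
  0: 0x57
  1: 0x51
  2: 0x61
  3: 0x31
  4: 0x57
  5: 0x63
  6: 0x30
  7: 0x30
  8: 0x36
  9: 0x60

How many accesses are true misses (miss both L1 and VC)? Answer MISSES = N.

MISSES = 3

0: 0x57 (blk 10, set 2) → MISS  vc=[]
1: 0x51 (blk 10, set 2) → L1-HIT  vc=[]
2: 0x61 (blk 12, set 0) → MISS  vc=[]
3: 0x31 (blk 6, set 2) → MISS  vc=[10]
4: 0x57 (blk 10, set 2) → VC-HIT  vc=[6]
5: 0x63 (blk 12, set 0) → L1-HIT  vc=[6]
6: 0x30 (blk 6, set 2) → VC-HIT  vc=[10]
7: 0x30 (blk 6, set 2) → L1-HIT  vc=[10]
8: 0x36 (blk 6, set 2) → L1-HIT  vc=[10]
9: 0x60 (blk 12, set 0) → L1-HIT  vc=[10]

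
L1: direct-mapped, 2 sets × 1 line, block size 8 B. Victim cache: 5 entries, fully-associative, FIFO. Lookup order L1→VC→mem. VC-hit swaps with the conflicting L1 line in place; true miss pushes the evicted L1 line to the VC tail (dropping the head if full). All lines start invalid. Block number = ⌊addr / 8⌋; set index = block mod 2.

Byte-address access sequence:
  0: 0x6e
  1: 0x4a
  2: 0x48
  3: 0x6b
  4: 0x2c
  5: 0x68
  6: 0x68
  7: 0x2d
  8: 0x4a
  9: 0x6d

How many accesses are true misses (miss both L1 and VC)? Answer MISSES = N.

#0 0x6e→b13/s1 MISS; vc=[]
#1 0x4a→b9/s1 MISS; vc=[13]
#2 0x48→b9/s1 L1-HIT; vc=[13]
#3 0x6b→b13/s1 VC-HIT; vc=[9]
#4 0x2c→b5/s1 MISS; vc=[9,13]
#5 0x68→b13/s1 VC-HIT; vc=[9,5]
#6 0x68→b13/s1 L1-HIT; vc=[9,5]
#7 0x2d→b5/s1 VC-HIT; vc=[9,13]
#8 0x4a→b9/s1 VC-HIT; vc=[5,13]
#9 0x6d→b13/s1 VC-HIT; vc=[5,9]

MISSES = 3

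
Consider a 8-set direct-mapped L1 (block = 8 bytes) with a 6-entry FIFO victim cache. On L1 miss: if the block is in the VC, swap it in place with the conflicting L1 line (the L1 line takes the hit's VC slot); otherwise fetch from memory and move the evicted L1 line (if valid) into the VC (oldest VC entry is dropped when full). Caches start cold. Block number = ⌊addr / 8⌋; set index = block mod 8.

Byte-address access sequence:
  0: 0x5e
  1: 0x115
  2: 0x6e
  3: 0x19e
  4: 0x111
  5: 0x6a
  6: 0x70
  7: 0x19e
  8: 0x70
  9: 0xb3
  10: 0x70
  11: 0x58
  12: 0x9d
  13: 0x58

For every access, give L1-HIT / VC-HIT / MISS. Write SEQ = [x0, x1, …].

SEQ = [MISS, MISS, MISS, MISS, L1-HIT, L1-HIT, MISS, L1-HIT, L1-HIT, MISS, VC-HIT, VC-HIT, MISS, VC-HIT]

  [0] addr=0x5e blk=11 s=3: MISS | VC []
  [1] addr=0x115 blk=34 s=2: MISS | VC []
  [2] addr=0x6e blk=13 s=5: MISS | VC []
  [3] addr=0x19e blk=51 s=3: MISS | VC [11]
  [4] addr=0x111 blk=34 s=2: L1-HIT | VC [11]
  [5] addr=0x6a blk=13 s=5: L1-HIT | VC [11]
  [6] addr=0x70 blk=14 s=6: MISS | VC [11]
  [7] addr=0x19e blk=51 s=3: L1-HIT | VC [11]
  [8] addr=0x70 blk=14 s=6: L1-HIT | VC [11]
  [9] addr=0xb3 blk=22 s=6: MISS | VC [11, 14]
  [10] addr=0x70 blk=14 s=6: VC-HIT | VC [11, 22]
  [11] addr=0x58 blk=11 s=3: VC-HIT | VC [51, 22]
  [12] addr=0x9d blk=19 s=3: MISS | VC [51, 22, 11]
  [13] addr=0x58 blk=11 s=3: VC-HIT | VC [51, 22, 19]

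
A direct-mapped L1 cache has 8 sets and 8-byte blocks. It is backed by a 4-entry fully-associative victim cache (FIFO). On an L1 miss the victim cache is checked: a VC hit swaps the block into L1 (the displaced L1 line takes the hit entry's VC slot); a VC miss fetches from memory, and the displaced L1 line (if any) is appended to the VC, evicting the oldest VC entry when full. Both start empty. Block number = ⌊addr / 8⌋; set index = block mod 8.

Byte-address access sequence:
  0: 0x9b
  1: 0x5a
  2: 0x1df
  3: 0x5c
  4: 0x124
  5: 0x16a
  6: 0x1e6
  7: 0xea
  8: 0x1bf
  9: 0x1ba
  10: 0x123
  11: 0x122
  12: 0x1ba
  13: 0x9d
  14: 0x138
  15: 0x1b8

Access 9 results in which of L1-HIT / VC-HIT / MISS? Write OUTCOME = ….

  [0] addr=0x9b blk=19 s=3: MISS | VC []
  [1] addr=0x5a blk=11 s=3: MISS | VC [19]
  [2] addr=0x1df blk=59 s=3: MISS | VC [19, 11]
  [3] addr=0x5c blk=11 s=3: VC-HIT | VC [19, 59]
  [4] addr=0x124 blk=36 s=4: MISS | VC [19, 59]
  [5] addr=0x16a blk=45 s=5: MISS | VC [19, 59]
  [6] addr=0x1e6 blk=60 s=4: MISS | VC [19, 59, 36]
  [7] addr=0xea blk=29 s=5: MISS | VC [19, 59, 36, 45]
  [8] addr=0x1bf blk=55 s=7: MISS | VC [19, 59, 36, 45]
  [9] addr=0x1ba blk=55 s=7: L1-HIT | VC [19, 59, 36, 45]
  [10] addr=0x123 blk=36 s=4: VC-HIT | VC [19, 59, 60, 45]
  [11] addr=0x122 blk=36 s=4: L1-HIT | VC [19, 59, 60, 45]
  [12] addr=0x1ba blk=55 s=7: L1-HIT | VC [19, 59, 60, 45]
  [13] addr=0x9d blk=19 s=3: VC-HIT | VC [11, 59, 60, 45]
  [14] addr=0x138 blk=39 s=7: MISS | VC [59, 60, 45, 55]
  [15] addr=0x1b8 blk=55 s=7: VC-HIT | VC [59, 60, 45, 39]

OUTCOME = L1-HIT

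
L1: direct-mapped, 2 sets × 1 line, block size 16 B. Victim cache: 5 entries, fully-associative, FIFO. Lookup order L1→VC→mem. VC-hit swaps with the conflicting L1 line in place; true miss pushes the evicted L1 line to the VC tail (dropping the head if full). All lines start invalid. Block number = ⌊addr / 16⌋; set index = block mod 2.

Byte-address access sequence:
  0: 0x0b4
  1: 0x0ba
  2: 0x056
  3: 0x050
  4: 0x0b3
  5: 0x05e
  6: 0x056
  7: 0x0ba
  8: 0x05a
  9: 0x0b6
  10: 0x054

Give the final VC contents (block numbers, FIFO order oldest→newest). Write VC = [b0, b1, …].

0: 0xb4 (blk 11, set 1) → MISS  vc=[]
1: 0xba (blk 11, set 1) → L1-HIT  vc=[]
2: 0x56 (blk 5, set 1) → MISS  vc=[11]
3: 0x50 (blk 5, set 1) → L1-HIT  vc=[11]
4: 0xb3 (blk 11, set 1) → VC-HIT  vc=[5]
5: 0x5e (blk 5, set 1) → VC-HIT  vc=[11]
6: 0x56 (blk 5, set 1) → L1-HIT  vc=[11]
7: 0xba (blk 11, set 1) → VC-HIT  vc=[5]
8: 0x5a (blk 5, set 1) → VC-HIT  vc=[11]
9: 0xb6 (blk 11, set 1) → VC-HIT  vc=[5]
10: 0x54 (blk 5, set 1) → VC-HIT  vc=[11]

VC = [11]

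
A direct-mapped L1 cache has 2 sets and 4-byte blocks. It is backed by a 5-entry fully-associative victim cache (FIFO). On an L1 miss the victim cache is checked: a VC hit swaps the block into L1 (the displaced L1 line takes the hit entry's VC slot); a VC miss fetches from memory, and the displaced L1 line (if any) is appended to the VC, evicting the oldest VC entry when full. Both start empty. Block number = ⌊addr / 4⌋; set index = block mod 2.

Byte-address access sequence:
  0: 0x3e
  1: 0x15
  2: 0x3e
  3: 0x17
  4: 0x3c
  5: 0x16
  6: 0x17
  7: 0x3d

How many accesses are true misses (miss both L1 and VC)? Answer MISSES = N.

#0 0x3e→b15/s1 MISS; vc=[]
#1 0x15→b5/s1 MISS; vc=[15]
#2 0x3e→b15/s1 VC-HIT; vc=[5]
#3 0x17→b5/s1 VC-HIT; vc=[15]
#4 0x3c→b15/s1 VC-HIT; vc=[5]
#5 0x16→b5/s1 VC-HIT; vc=[15]
#6 0x17→b5/s1 L1-HIT; vc=[15]
#7 0x3d→b15/s1 VC-HIT; vc=[5]

MISSES = 2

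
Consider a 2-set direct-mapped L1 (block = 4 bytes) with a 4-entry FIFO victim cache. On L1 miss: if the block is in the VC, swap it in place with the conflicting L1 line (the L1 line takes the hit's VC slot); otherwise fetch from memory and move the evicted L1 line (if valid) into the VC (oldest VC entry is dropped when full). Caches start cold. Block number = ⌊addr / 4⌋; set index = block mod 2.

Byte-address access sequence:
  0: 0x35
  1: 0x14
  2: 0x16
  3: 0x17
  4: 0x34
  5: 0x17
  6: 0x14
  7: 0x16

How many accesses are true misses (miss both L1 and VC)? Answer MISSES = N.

#0 0x35→b13/s1 MISS; vc=[]
#1 0x14→b5/s1 MISS; vc=[13]
#2 0x16→b5/s1 L1-HIT; vc=[13]
#3 0x17→b5/s1 L1-HIT; vc=[13]
#4 0x34→b13/s1 VC-HIT; vc=[5]
#5 0x17→b5/s1 VC-HIT; vc=[13]
#6 0x14→b5/s1 L1-HIT; vc=[13]
#7 0x16→b5/s1 L1-HIT; vc=[13]

MISSES = 2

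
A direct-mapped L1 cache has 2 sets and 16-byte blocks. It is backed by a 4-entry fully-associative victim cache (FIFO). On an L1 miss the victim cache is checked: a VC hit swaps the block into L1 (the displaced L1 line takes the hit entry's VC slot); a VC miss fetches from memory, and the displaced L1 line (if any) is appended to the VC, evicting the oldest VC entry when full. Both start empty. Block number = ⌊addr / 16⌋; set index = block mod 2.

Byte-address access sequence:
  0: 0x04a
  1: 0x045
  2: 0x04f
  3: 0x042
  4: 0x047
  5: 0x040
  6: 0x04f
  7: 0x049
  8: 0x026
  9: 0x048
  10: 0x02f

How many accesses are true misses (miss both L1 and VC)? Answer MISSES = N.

0: 0x4a (blk 4, set 0) → MISS  vc=[]
1: 0x45 (blk 4, set 0) → L1-HIT  vc=[]
2: 0x4f (blk 4, set 0) → L1-HIT  vc=[]
3: 0x42 (blk 4, set 0) → L1-HIT  vc=[]
4: 0x47 (blk 4, set 0) → L1-HIT  vc=[]
5: 0x40 (blk 4, set 0) → L1-HIT  vc=[]
6: 0x4f (blk 4, set 0) → L1-HIT  vc=[]
7: 0x49 (blk 4, set 0) → L1-HIT  vc=[]
8: 0x26 (blk 2, set 0) → MISS  vc=[4]
9: 0x48 (blk 4, set 0) → VC-HIT  vc=[2]
10: 0x2f (blk 2, set 0) → VC-HIT  vc=[4]

MISSES = 2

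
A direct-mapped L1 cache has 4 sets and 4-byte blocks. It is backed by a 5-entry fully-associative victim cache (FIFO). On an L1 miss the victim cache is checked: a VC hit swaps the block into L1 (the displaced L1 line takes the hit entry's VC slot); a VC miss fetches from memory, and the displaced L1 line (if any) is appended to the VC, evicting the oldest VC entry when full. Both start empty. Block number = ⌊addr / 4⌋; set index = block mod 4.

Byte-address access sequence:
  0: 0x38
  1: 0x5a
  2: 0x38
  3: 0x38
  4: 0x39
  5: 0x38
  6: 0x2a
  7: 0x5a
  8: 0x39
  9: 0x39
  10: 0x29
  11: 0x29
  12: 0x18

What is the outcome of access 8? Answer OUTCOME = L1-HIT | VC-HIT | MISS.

OUTCOME = VC-HIT

  [0] addr=0x38 blk=14 s=2: MISS | VC []
  [1] addr=0x5a blk=22 s=2: MISS | VC [14]
  [2] addr=0x38 blk=14 s=2: VC-HIT | VC [22]
  [3] addr=0x38 blk=14 s=2: L1-HIT | VC [22]
  [4] addr=0x39 blk=14 s=2: L1-HIT | VC [22]
  [5] addr=0x38 blk=14 s=2: L1-HIT | VC [22]
  [6] addr=0x2a blk=10 s=2: MISS | VC [22, 14]
  [7] addr=0x5a blk=22 s=2: VC-HIT | VC [10, 14]
  [8] addr=0x39 blk=14 s=2: VC-HIT | VC [10, 22]
  [9] addr=0x39 blk=14 s=2: L1-HIT | VC [10, 22]
  [10] addr=0x29 blk=10 s=2: VC-HIT | VC [14, 22]
  [11] addr=0x29 blk=10 s=2: L1-HIT | VC [14, 22]
  [12] addr=0x18 blk=6 s=2: MISS | VC [14, 22, 10]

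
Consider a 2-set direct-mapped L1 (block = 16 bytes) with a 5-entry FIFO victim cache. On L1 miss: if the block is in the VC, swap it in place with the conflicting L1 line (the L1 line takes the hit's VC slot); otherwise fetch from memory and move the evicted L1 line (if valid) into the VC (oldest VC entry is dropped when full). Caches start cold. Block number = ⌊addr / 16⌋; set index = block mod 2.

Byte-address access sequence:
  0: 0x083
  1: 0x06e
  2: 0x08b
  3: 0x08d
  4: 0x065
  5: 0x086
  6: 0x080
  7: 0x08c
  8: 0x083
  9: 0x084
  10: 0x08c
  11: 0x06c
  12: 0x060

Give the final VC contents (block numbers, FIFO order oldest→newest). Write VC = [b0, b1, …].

#0 0x83→b8/s0 MISS; vc=[]
#1 0x6e→b6/s0 MISS; vc=[8]
#2 0x8b→b8/s0 VC-HIT; vc=[6]
#3 0x8d→b8/s0 L1-HIT; vc=[6]
#4 0x65→b6/s0 VC-HIT; vc=[8]
#5 0x86→b8/s0 VC-HIT; vc=[6]
#6 0x80→b8/s0 L1-HIT; vc=[6]
#7 0x8c→b8/s0 L1-HIT; vc=[6]
#8 0x83→b8/s0 L1-HIT; vc=[6]
#9 0x84→b8/s0 L1-HIT; vc=[6]
#10 0x8c→b8/s0 L1-HIT; vc=[6]
#11 0x6c→b6/s0 VC-HIT; vc=[8]
#12 0x60→b6/s0 L1-HIT; vc=[8]

VC = [8]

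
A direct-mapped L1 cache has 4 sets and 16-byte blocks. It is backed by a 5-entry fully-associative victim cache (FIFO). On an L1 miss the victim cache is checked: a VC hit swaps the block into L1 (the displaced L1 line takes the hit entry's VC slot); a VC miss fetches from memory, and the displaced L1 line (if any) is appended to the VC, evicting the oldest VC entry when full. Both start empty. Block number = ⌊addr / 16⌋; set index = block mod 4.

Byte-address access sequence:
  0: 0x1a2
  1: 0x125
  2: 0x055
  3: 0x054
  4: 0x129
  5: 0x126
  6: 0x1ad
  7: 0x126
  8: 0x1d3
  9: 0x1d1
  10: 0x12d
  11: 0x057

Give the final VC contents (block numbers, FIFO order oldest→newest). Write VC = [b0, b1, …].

0: 0x1a2 (blk 26, set 2) → MISS  vc=[]
1: 0x125 (blk 18, set 2) → MISS  vc=[26]
2: 0x55 (blk 5, set 1) → MISS  vc=[26]
3: 0x54 (blk 5, set 1) → L1-HIT  vc=[26]
4: 0x129 (blk 18, set 2) → L1-HIT  vc=[26]
5: 0x126 (blk 18, set 2) → L1-HIT  vc=[26]
6: 0x1ad (blk 26, set 2) → VC-HIT  vc=[18]
7: 0x126 (blk 18, set 2) → VC-HIT  vc=[26]
8: 0x1d3 (blk 29, set 1) → MISS  vc=[26, 5]
9: 0x1d1 (blk 29, set 1) → L1-HIT  vc=[26, 5]
10: 0x12d (blk 18, set 2) → L1-HIT  vc=[26, 5]
11: 0x57 (blk 5, set 1) → VC-HIT  vc=[26, 29]

VC = [26, 29]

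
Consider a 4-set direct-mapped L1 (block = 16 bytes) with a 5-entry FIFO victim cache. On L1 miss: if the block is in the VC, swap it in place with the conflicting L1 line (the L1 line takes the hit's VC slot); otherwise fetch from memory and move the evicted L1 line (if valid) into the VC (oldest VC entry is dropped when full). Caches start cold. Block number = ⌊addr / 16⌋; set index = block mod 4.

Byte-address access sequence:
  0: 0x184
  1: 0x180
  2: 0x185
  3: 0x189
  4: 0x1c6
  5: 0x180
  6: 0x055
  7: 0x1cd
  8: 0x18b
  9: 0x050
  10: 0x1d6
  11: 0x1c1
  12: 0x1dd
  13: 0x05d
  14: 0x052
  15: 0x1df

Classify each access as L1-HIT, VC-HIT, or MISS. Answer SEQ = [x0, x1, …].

SEQ = [MISS, L1-HIT, L1-HIT, L1-HIT, MISS, VC-HIT, MISS, VC-HIT, VC-HIT, L1-HIT, MISS, VC-HIT, L1-HIT, VC-HIT, L1-HIT, VC-HIT]

  [0] addr=0x184 blk=24 s=0: MISS | VC []
  [1] addr=0x180 blk=24 s=0: L1-HIT | VC []
  [2] addr=0x185 blk=24 s=0: L1-HIT | VC []
  [3] addr=0x189 blk=24 s=0: L1-HIT | VC []
  [4] addr=0x1c6 blk=28 s=0: MISS | VC [24]
  [5] addr=0x180 blk=24 s=0: VC-HIT | VC [28]
  [6] addr=0x55 blk=5 s=1: MISS | VC [28]
  [7] addr=0x1cd blk=28 s=0: VC-HIT | VC [24]
  [8] addr=0x18b blk=24 s=0: VC-HIT | VC [28]
  [9] addr=0x50 blk=5 s=1: L1-HIT | VC [28]
  [10] addr=0x1d6 blk=29 s=1: MISS | VC [28, 5]
  [11] addr=0x1c1 blk=28 s=0: VC-HIT | VC [24, 5]
  [12] addr=0x1dd blk=29 s=1: L1-HIT | VC [24, 5]
  [13] addr=0x5d blk=5 s=1: VC-HIT | VC [24, 29]
  [14] addr=0x52 blk=5 s=1: L1-HIT | VC [24, 29]
  [15] addr=0x1df blk=29 s=1: VC-HIT | VC [24, 5]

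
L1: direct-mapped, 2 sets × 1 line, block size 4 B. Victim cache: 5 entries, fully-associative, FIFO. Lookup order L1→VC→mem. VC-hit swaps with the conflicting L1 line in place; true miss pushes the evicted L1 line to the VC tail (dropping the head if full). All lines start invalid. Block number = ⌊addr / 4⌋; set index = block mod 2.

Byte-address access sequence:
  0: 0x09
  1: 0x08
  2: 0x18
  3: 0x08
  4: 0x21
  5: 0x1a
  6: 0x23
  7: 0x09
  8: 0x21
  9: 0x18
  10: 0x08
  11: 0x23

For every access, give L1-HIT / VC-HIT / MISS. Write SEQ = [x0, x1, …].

SEQ = [MISS, L1-HIT, MISS, VC-HIT, MISS, VC-HIT, VC-HIT, VC-HIT, VC-HIT, VC-HIT, VC-HIT, VC-HIT]

  [0] addr=0x9 blk=2 s=0: MISS | VC []
  [1] addr=0x8 blk=2 s=0: L1-HIT | VC []
  [2] addr=0x18 blk=6 s=0: MISS | VC [2]
  [3] addr=0x8 blk=2 s=0: VC-HIT | VC [6]
  [4] addr=0x21 blk=8 s=0: MISS | VC [6, 2]
  [5] addr=0x1a blk=6 s=0: VC-HIT | VC [8, 2]
  [6] addr=0x23 blk=8 s=0: VC-HIT | VC [6, 2]
  [7] addr=0x9 blk=2 s=0: VC-HIT | VC [6, 8]
  [8] addr=0x21 blk=8 s=0: VC-HIT | VC [6, 2]
  [9] addr=0x18 blk=6 s=0: VC-HIT | VC [8, 2]
  [10] addr=0x8 blk=2 s=0: VC-HIT | VC [8, 6]
  [11] addr=0x23 blk=8 s=0: VC-HIT | VC [2, 6]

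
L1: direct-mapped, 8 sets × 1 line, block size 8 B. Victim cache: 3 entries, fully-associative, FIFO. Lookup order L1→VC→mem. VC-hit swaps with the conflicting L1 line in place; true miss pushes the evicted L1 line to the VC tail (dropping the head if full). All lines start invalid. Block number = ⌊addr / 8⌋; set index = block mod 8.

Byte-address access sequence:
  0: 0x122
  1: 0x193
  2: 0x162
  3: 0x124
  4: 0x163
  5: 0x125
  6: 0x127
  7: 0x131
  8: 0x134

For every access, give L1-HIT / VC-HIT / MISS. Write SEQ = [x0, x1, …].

SEQ = [MISS, MISS, MISS, VC-HIT, VC-HIT, VC-HIT, L1-HIT, MISS, L1-HIT]

  [0] addr=0x122 blk=36 s=4: MISS | VC []
  [1] addr=0x193 blk=50 s=2: MISS | VC []
  [2] addr=0x162 blk=44 s=4: MISS | VC [36]
  [3] addr=0x124 blk=36 s=4: VC-HIT | VC [44]
  [4] addr=0x163 blk=44 s=4: VC-HIT | VC [36]
  [5] addr=0x125 blk=36 s=4: VC-HIT | VC [44]
  [6] addr=0x127 blk=36 s=4: L1-HIT | VC [44]
  [7] addr=0x131 blk=38 s=6: MISS | VC [44]
  [8] addr=0x134 blk=38 s=6: L1-HIT | VC [44]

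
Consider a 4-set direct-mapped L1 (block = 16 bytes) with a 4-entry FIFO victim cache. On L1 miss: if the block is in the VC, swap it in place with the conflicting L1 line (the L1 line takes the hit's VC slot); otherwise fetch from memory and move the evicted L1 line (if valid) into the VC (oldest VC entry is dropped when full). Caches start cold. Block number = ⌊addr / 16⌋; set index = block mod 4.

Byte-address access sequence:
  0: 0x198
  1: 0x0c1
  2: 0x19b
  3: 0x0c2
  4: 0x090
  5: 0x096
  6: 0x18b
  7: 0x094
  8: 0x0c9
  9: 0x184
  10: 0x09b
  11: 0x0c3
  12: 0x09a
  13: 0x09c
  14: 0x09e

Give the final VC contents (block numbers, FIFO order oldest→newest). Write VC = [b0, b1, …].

VC = [25, 24]

#0 0x198→b25/s1 MISS; vc=[]
#1 0xc1→b12/s0 MISS; vc=[]
#2 0x19b→b25/s1 L1-HIT; vc=[]
#3 0xc2→b12/s0 L1-HIT; vc=[]
#4 0x90→b9/s1 MISS; vc=[25]
#5 0x96→b9/s1 L1-HIT; vc=[25]
#6 0x18b→b24/s0 MISS; vc=[25,12]
#7 0x94→b9/s1 L1-HIT; vc=[25,12]
#8 0xc9→b12/s0 VC-HIT; vc=[25,24]
#9 0x184→b24/s0 VC-HIT; vc=[25,12]
#10 0x9b→b9/s1 L1-HIT; vc=[25,12]
#11 0xc3→b12/s0 VC-HIT; vc=[25,24]
#12 0x9a→b9/s1 L1-HIT; vc=[25,24]
#13 0x9c→b9/s1 L1-HIT; vc=[25,24]
#14 0x9e→b9/s1 L1-HIT; vc=[25,24]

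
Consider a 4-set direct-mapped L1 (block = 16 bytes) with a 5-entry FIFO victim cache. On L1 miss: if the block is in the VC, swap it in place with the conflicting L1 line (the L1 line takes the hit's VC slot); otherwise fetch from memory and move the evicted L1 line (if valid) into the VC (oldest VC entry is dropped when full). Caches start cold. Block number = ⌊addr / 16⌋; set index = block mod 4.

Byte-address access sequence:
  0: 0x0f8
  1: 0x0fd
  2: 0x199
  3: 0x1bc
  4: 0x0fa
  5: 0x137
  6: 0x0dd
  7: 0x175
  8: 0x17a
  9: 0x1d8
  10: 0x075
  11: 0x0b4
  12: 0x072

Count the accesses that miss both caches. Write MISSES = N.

0: 0xf8 (blk 15, set 3) → MISS  vc=[]
1: 0xfd (blk 15, set 3) → L1-HIT  vc=[]
2: 0x199 (blk 25, set 1) → MISS  vc=[]
3: 0x1bc (blk 27, set 3) → MISS  vc=[15]
4: 0xfa (blk 15, set 3) → VC-HIT  vc=[27]
5: 0x137 (blk 19, set 3) → MISS  vc=[27, 15]
6: 0xdd (blk 13, set 1) → MISS  vc=[27, 15, 25]
7: 0x175 (blk 23, set 3) → MISS  vc=[27, 15, 25, 19]
8: 0x17a (blk 23, set 3) → L1-HIT  vc=[27, 15, 25, 19]
9: 0x1d8 (blk 29, set 1) → MISS  vc=[27, 15, 25, 19, 13]
10: 0x75 (blk 7, set 3) → MISS  vc=[15, 25, 19, 13, 23]
11: 0xb4 (blk 11, set 3) → MISS  vc=[25, 19, 13, 23, 7]
12: 0x72 (blk 7, set 3) → VC-HIT  vc=[25, 19, 13, 23, 11]

MISSES = 9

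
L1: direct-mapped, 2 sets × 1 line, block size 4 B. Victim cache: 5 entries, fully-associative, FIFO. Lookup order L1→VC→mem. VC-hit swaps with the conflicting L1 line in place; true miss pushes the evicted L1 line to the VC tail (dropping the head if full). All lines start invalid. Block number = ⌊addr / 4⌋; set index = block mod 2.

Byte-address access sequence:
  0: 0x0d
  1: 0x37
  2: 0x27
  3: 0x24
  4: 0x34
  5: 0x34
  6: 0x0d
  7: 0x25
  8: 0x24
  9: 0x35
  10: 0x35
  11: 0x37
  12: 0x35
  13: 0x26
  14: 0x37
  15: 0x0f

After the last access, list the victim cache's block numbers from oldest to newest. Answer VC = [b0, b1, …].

VC = [9, 13]

#0 0xd→b3/s1 MISS; vc=[]
#1 0x37→b13/s1 MISS; vc=[3]
#2 0x27→b9/s1 MISS; vc=[3,13]
#3 0x24→b9/s1 L1-HIT; vc=[3,13]
#4 0x34→b13/s1 VC-HIT; vc=[3,9]
#5 0x34→b13/s1 L1-HIT; vc=[3,9]
#6 0xd→b3/s1 VC-HIT; vc=[13,9]
#7 0x25→b9/s1 VC-HIT; vc=[13,3]
#8 0x24→b9/s1 L1-HIT; vc=[13,3]
#9 0x35→b13/s1 VC-HIT; vc=[9,3]
#10 0x35→b13/s1 L1-HIT; vc=[9,3]
#11 0x37→b13/s1 L1-HIT; vc=[9,3]
#12 0x35→b13/s1 L1-HIT; vc=[9,3]
#13 0x26→b9/s1 VC-HIT; vc=[13,3]
#14 0x37→b13/s1 VC-HIT; vc=[9,3]
#15 0xf→b3/s1 VC-HIT; vc=[9,13]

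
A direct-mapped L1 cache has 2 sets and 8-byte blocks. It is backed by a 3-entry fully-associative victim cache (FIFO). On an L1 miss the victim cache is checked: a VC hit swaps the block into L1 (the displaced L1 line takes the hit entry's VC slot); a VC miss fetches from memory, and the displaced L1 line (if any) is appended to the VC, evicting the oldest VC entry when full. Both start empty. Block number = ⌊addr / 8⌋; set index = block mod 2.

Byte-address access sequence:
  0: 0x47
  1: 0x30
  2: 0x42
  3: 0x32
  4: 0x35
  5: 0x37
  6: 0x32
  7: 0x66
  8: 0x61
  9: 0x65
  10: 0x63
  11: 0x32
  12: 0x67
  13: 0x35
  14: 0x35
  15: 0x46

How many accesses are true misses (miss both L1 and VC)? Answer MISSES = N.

MISSES = 3

#0 0x47→b8/s0 MISS; vc=[]
#1 0x30→b6/s0 MISS; vc=[8]
#2 0x42→b8/s0 VC-HIT; vc=[6]
#3 0x32→b6/s0 VC-HIT; vc=[8]
#4 0x35→b6/s0 L1-HIT; vc=[8]
#5 0x37→b6/s0 L1-HIT; vc=[8]
#6 0x32→b6/s0 L1-HIT; vc=[8]
#7 0x66→b12/s0 MISS; vc=[8,6]
#8 0x61→b12/s0 L1-HIT; vc=[8,6]
#9 0x65→b12/s0 L1-HIT; vc=[8,6]
#10 0x63→b12/s0 L1-HIT; vc=[8,6]
#11 0x32→b6/s0 VC-HIT; vc=[8,12]
#12 0x67→b12/s0 VC-HIT; vc=[8,6]
#13 0x35→b6/s0 VC-HIT; vc=[8,12]
#14 0x35→b6/s0 L1-HIT; vc=[8,12]
#15 0x46→b8/s0 VC-HIT; vc=[6,12]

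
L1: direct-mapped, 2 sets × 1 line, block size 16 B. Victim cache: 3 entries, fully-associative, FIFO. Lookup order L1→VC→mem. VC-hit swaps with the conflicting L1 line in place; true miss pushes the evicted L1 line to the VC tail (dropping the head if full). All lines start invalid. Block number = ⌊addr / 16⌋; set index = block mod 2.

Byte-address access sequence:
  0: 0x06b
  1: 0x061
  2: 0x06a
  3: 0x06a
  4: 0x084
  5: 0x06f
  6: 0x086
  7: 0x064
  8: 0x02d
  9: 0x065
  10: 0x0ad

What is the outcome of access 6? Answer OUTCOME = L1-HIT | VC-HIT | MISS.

#0 0x6b→b6/s0 MISS; vc=[]
#1 0x61→b6/s0 L1-HIT; vc=[]
#2 0x6a→b6/s0 L1-HIT; vc=[]
#3 0x6a→b6/s0 L1-HIT; vc=[]
#4 0x84→b8/s0 MISS; vc=[6]
#5 0x6f→b6/s0 VC-HIT; vc=[8]
#6 0x86→b8/s0 VC-HIT; vc=[6]
#7 0x64→b6/s0 VC-HIT; vc=[8]
#8 0x2d→b2/s0 MISS; vc=[8,6]
#9 0x65→b6/s0 VC-HIT; vc=[8,2]
#10 0xad→b10/s0 MISS; vc=[8,2,6]

OUTCOME = VC-HIT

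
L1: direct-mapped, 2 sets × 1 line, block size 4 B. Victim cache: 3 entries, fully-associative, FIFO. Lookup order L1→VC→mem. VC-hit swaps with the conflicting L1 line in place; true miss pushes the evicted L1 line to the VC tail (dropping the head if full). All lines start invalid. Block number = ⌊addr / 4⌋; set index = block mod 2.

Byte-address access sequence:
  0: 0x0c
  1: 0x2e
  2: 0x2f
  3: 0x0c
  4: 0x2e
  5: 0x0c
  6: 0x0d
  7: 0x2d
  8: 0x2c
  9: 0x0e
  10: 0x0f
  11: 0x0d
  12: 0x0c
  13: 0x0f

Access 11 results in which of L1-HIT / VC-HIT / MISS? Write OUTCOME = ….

  [0] addr=0xc blk=3 s=1: MISS | VC []
  [1] addr=0x2e blk=11 s=1: MISS | VC [3]
  [2] addr=0x2f blk=11 s=1: L1-HIT | VC [3]
  [3] addr=0xc blk=3 s=1: VC-HIT | VC [11]
  [4] addr=0x2e blk=11 s=1: VC-HIT | VC [3]
  [5] addr=0xc blk=3 s=1: VC-HIT | VC [11]
  [6] addr=0xd blk=3 s=1: L1-HIT | VC [11]
  [7] addr=0x2d blk=11 s=1: VC-HIT | VC [3]
  [8] addr=0x2c blk=11 s=1: L1-HIT | VC [3]
  [9] addr=0xe blk=3 s=1: VC-HIT | VC [11]
  [10] addr=0xf blk=3 s=1: L1-HIT | VC [11]
  [11] addr=0xd blk=3 s=1: L1-HIT | VC [11]
  [12] addr=0xc blk=3 s=1: L1-HIT | VC [11]
  [13] addr=0xf blk=3 s=1: L1-HIT | VC [11]

OUTCOME = L1-HIT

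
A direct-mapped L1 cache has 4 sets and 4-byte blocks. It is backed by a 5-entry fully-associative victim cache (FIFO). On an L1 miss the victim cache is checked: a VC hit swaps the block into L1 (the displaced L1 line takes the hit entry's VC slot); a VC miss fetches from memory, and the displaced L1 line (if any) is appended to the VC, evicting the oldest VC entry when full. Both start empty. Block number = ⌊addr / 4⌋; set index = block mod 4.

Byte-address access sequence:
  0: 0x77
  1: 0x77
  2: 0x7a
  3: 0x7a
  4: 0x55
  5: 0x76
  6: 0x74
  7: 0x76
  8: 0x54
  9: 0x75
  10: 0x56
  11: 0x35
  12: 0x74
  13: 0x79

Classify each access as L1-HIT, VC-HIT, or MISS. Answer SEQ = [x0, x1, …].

SEQ = [MISS, L1-HIT, MISS, L1-HIT, MISS, VC-HIT, L1-HIT, L1-HIT, VC-HIT, VC-HIT, VC-HIT, MISS, VC-HIT, L1-HIT]

  [0] addr=0x77 blk=29 s=1: MISS | VC []
  [1] addr=0x77 blk=29 s=1: L1-HIT | VC []
  [2] addr=0x7a blk=30 s=2: MISS | VC []
  [3] addr=0x7a blk=30 s=2: L1-HIT | VC []
  [4] addr=0x55 blk=21 s=1: MISS | VC [29]
  [5] addr=0x76 blk=29 s=1: VC-HIT | VC [21]
  [6] addr=0x74 blk=29 s=1: L1-HIT | VC [21]
  [7] addr=0x76 blk=29 s=1: L1-HIT | VC [21]
  [8] addr=0x54 blk=21 s=1: VC-HIT | VC [29]
  [9] addr=0x75 blk=29 s=1: VC-HIT | VC [21]
  [10] addr=0x56 blk=21 s=1: VC-HIT | VC [29]
  [11] addr=0x35 blk=13 s=1: MISS | VC [29, 21]
  [12] addr=0x74 blk=29 s=1: VC-HIT | VC [13, 21]
  [13] addr=0x79 blk=30 s=2: L1-HIT | VC [13, 21]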